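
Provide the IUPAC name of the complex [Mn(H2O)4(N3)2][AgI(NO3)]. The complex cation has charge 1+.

tetraaquadiazidomanganese(III) iodonitratoargentate(I)

Both ions are complex: the cation is named first with the plain metal name, the anion second with the -ate form; each ion's ligands are alphabetised independently.
The complex cation is given as 1+; its ligand charges sum to -2, so Mn = +3.
A 1:1 salt means the anion carries the equal and opposite charge, 1−.
Anion: ligand charges sum to -2; for the ion to be 1−, Ag = +1.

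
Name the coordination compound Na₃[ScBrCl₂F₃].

The 3 sodium counter-ions carry a total charge of +3, so each complex ion is 3−.
Ligand charges: 3×fluoro (-1 each), 1×bromo (-1 each), 2×chloro (-1 each); total -6. So Sc + (-6) = 3−, giving Sc = +3.
Ligands are named alphabetically: bromo before chloro before fluoro.
The complex ion is anionic, so scandium takes the -ate form scandate(III).

sodium bromodichlorotrifluoroscandate(III)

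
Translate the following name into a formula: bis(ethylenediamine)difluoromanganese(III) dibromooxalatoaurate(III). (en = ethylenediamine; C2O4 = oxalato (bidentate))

[Mn(en)2F2][AuBr2(C2O4)]

Cation [Mn…]: ligand charges -2, Mn(III) ⇒ ion charge 1+.
Anion [Au…]: ligand charges -4, Au(III) ⇒ ion charge 1−.
One 1+ cation balances one 1− anion.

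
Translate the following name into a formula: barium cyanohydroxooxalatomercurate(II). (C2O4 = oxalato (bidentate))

Ba[Hg(C2O4)(CN)(OH)]

Ligands: 1 oxalato (C2O4, -2), 1 hydroxo (OH, -1), 1 cyano (CN, -1). Ligand charge sum = -4.
Charge balance with barium (+2) requires 1 complex ion per 1 barium.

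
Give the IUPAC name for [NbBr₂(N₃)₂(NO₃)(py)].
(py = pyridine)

There is no counter-ion, so the complex is neutral overall.
Ligand charges: 2×azido (-1 each), 2×bromo (-1 each), 1×pyridine (neutral), 1×nitrato (-1 each); total -5. So Nb + (-5) = 0, giving Nb = +5.
Ligands are named alphabetically: azido before bromo before nitrato before pyridine.

diazidodibromonitrato(pyridine)niobium(V)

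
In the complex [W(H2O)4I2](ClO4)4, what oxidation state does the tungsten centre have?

4 perchlorate outside the brackets (-1 each) → the complex ion is 4+.
Ligand charges: 2×I = -2; 4×H2O neutral; sum -2.
W + (-2) = 4+ ⇒ W is +6.

+6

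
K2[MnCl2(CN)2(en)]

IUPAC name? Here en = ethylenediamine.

The 2 potassium counter-ions carry a total charge of +2, so each complex ion is 2−.
Ligand charges: 2×cyano (-1 each), 1×ethylenediamine (neutral), 2×chloro (-1 each); total -4. So Mn + (-4) = 2−, giving Mn = +2.
Ligands are named alphabetically: chloro before cyano before ethylenediamine.
The complex ion is anionic, so manganese takes the -ate form manganate(II).

potassium dichlorodicyano(ethylenediamine)manganate(II)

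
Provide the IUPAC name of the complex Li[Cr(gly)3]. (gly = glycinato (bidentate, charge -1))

The 1 lithium counter-ion carries a total charge of +1, so each complex ion is 1−.
Ligand charges: 3×glycinato (-1 each); total -3. So Cr + (-3) = 1−, giving Cr = +2.
The complex ion is anionic, so chromium takes the -ate form chromate(II).

lithium tris(glycinato)chromate(II)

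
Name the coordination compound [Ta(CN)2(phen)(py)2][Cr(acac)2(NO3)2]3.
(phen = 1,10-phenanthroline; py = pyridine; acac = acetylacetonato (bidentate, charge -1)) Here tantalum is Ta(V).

Ta is given as +5; the cation's ligand charges sum to -2, so the complex cation is 3+.
With 3 anions per cation, each anion must be 3/3 = 1−.
Anion: ligand charges sum to -4; for the ion to be 1−, Cr = +3.

dicyano(1,10-phenanthroline)bis(pyridine)tantalum(V) bis(acetylacetonato)dinitratochromate(III)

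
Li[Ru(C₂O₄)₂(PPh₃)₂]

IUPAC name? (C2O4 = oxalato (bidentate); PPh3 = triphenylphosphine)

lithium dioxalatobis(triphenylphosphine)ruthenate(III)

The 1 lithium counter-ion carries a total charge of +1, so each complex ion is 1−.
Ligand charges: 2×oxalato (-2 each), 2×triphenylphosphine (neutral); total -4. So Ru + (-4) = 1−, giving Ru = +3.
Ligands are named alphabetically: oxalato before triphenylphosphine.
The complex ion is anionic, so ruthenium takes the -ate form ruthenate(III).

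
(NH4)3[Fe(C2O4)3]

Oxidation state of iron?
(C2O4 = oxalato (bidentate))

3 ammonium outside the brackets (+1 each) → the complex ion is 3−.
Ligand charges: 3×C2O4 = -6; sum -6.
Fe + (-6) = 3− ⇒ Fe is +3.

+3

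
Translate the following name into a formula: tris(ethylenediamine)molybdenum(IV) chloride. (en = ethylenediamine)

[Mo(en)3]Cl4

Ligands: 3 ethylenediamine (en, neutral). Ligand charge sum = 0.
With Mo in oxidation state +4, the complex ion is [Mo...]^4+.
Charge balance with chloride (-1) requires 1 complex ion per 4 chloride.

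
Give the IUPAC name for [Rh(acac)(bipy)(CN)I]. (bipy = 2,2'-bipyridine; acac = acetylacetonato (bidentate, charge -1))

(acetylacetonato)(2,2'-bipyridine)cyanoiodorhodium(III)

There is no counter-ion, so the complex is neutral overall.
Ligand charges: 1×2,2'-bipyridine (neutral), 1×cyano (-1 each), 1×iodo (-1 each), 1×acetylacetonato (-1 each); total -3. So Rh + (-3) = 0, giving Rh = +3.
Ligands are named alphabetically: acetylacetonato before bipyridine before cyano before iodo.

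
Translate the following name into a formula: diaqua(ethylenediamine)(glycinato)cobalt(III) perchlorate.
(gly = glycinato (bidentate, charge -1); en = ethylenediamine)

Ligands: 1 glycinato (gly, -1), 1 ethylenediamine (en, neutral), 2 aqua (H2O, neutral). Ligand charge sum = -1.
Charge balance with perchlorate (-1) requires 1 complex ion per 2 perchlorate.

[Co(en)(gly)(H2O)2](ClO4)2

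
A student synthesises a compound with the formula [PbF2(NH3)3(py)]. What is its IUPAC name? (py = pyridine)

triamminedifluoro(pyridine)lead(II)

There is no counter-ion, so the complex is neutral overall.
Ligand charges: 2×fluoro (-1 each), 3×ammine (neutral), 1×pyridine (neutral); total -2. So Pb + (-2) = 0, giving Pb = +2.
Ligands are named alphabetically: ammine before fluoro before pyridine.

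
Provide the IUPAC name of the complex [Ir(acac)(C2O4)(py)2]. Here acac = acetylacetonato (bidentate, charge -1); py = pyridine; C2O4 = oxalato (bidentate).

(acetylacetonato)oxalatobis(pyridine)iridium(III)

There is no counter-ion, so the complex is neutral overall.
Ligand charges: 1×acetylacetonato (-1 each), 2×pyridine (neutral), 1×oxalato (-2 each); total -3. So Ir + (-3) = 0, giving Ir = +3.
Ligands are named alphabetically: acetylacetonato before oxalato before pyridine.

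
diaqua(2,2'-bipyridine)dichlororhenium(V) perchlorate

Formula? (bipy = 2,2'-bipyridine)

Ligands: 2 chloro (Cl, -1), 1 2,2'-bipyridine (bipy, neutral), 2 aqua (H2O, neutral). Ligand charge sum = -2.
With Re in oxidation state +5, the complex ion is [Re...]^3+.
Charge balance with perchlorate (-1) requires 1 complex ion per 3 perchlorate.

[Re(bipy)Cl2(H2O)2](ClO4)3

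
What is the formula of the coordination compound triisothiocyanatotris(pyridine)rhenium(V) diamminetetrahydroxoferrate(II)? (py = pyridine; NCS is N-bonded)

Cation [Re…]: ligand charges -3, Re(V) ⇒ ion charge 2+.
Anion [Fe…]: ligand charges -4, Fe(II) ⇒ ion charge 2−.
One 2+ cation balances one 2− anion.

[Re(NCS)3(py)3][Fe(NH3)2(OH)4]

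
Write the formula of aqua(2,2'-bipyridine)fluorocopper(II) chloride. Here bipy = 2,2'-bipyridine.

[Cu(bipy)F(H2O)]Cl

Ligands: 1 fluoro (F, -1), 1 aqua (H2O, neutral), 1 2,2'-bipyridine (bipy, neutral). Ligand charge sum = -1.
With Cu in oxidation state +2, the complex ion is [Cu...]^1+.
Charge balance with chloride (-1) requires 1 complex ion per 1 chloride.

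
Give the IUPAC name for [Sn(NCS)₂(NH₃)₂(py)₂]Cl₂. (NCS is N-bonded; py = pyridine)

diamminediisothiocyanatobis(pyridine)tin(IV) chloride

The 2 chloride counter-ions carry a total charge of -2, so each complex ion is 2+.
Ligand charges: 2×ammine (neutral), 2×isothiocyanato (-1 each), 2×pyridine (neutral); total -2. So Sn + (-2) = 2+, giving Sn = +4.
Ligands are named alphabetically: ammine before isothiocyanato before pyridine.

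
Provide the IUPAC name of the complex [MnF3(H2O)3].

triaquatrifluoromanganese(III)

There is no counter-ion, so the complex is neutral overall.
Ligand charges: 3×aqua (neutral), 3×fluoro (-1 each); total -3. So Mn + (-3) = 0, giving Mn = +3.
Ligands are named alphabetically: aqua before fluoro.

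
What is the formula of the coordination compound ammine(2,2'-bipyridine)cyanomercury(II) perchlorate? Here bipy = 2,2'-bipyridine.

Ligands: 1 ammine (NH3, neutral), 1 2,2'-bipyridine (bipy, neutral), 1 cyano (CN, -1). Ligand charge sum = -1.
With Hg in oxidation state +2, the complex ion is [Hg...]^1+.
Charge balance with perchlorate (-1) requires 1 complex ion per 1 perchlorate.

[Hg(bipy)(CN)(NH3)]ClO4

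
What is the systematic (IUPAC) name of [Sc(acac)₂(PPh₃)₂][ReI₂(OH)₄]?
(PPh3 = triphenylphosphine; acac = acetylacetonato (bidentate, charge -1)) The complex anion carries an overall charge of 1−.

bis(acetylacetonato)bis(triphenylphosphine)scandium(III) tetrahydroxodiiodorhenate(V)

The complex anion is given as 1−; its ligand charges sum to -6, so Re = +5.
A 1:1 salt means the cation carries the equal and opposite charge, 1+.
Cation: ligand charges sum to -2; for the ion to be 1+, Sc = +3.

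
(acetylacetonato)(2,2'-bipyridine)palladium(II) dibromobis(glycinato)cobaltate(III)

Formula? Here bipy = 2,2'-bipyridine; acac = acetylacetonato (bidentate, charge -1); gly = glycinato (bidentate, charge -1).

Cation [Pd…]: ligand charges -1, Pd(II) ⇒ ion charge 1+.
Anion [Co…]: ligand charges -4, Co(III) ⇒ ion charge 1−.

[Pd(acac)(bipy)][CoBr2(gly)2]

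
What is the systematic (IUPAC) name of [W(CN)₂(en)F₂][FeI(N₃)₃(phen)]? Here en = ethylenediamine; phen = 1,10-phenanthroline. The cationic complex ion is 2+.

Both ions are complex: the cation is named first with the plain metal name, the anion second with the -ate form; each ion's ligands are alphabetised independently.
The complex cation is given as 2+; its ligand charges sum to -4, so W = +6.
A 1:1 salt means the anion carries the equal and opposite charge, 2−.
Anion: ligand charges sum to -4; for the ion to be 2−, Fe = +2.

dicyano(ethylenediamine)difluorotungsten(VI) triazidoiodo(1,10-phenanthroline)ferrate(II)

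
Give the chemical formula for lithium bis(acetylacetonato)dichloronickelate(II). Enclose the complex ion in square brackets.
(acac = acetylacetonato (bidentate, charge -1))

Ligands: 2 chloro (Cl, -1), 2 acetylacetonato (acac, -1). Ligand charge sum = -4.
Charge balance with lithium (+1) requires 1 complex ion per 2 lithium.

Li2[Ni(acac)2Cl2]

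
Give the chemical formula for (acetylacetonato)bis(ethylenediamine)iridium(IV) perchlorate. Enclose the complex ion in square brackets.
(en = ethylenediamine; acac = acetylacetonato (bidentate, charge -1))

[Ir(acac)(en)2](ClO4)3

Ligands: 2 ethylenediamine (en, neutral), 1 acetylacetonato (acac, -1). Ligand charge sum = -1.
With Ir in oxidation state +4, the complex ion is [Ir...]^3+.
Charge balance with perchlorate (-1) requires 1 complex ion per 3 perchlorate.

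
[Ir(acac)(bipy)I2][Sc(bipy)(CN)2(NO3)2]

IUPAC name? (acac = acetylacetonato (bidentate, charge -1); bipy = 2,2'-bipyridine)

Both ions are complex: the cation is named first with the plain metal name, the anion second with the -ate form; each ion's ligands are alphabetised independently.
Scandium is always +3 in its complexes; the anion's ligand charges sum to -4, so the complex anion is 1−.
A 1:1 salt means the cation carries the equal and opposite charge, 1+.
Cation: ligand charges sum to -3; for the ion to be 1+, Ir = +4.

(acetylacetonato)(2,2'-bipyridine)diiodoiridium(IV) (2,2'-bipyridine)dicyanodinitratoscandate(III)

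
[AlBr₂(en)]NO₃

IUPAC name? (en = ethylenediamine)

dibromo(ethylenediamine)aluminium(III) nitrate

The 1 nitrate counter-ion carries a total charge of -1, so each complex ion is 1+.
Ligand charges: 1×ethylenediamine (neutral), 2×bromo (-1 each); total -2. So Al + (-2) = 1+, giving Al = +3.
Ligands are named alphabetically: bromo before ethylenediamine.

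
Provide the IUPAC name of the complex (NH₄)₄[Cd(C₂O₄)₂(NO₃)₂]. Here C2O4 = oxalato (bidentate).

The 4 ammonium counter-ions carry a total charge of +4, so each complex ion is 4−.
Ligand charges: 2×oxalato (-2 each), 2×nitrato (-1 each); total -6. So Cd + (-6) = 4−, giving Cd = +2.
The complex ion is anionic, so cadmium takes the -ate form cadmate(II).

ammonium dinitratodioxalatocadmate(II)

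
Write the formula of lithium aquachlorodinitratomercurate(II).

Li[HgCl(H2O)(NO3)2]

Ligands: 1 aqua (H2O, neutral), 1 chloro (Cl, -1), 2 nitrato (NO3, -1). Ligand charge sum = -3.
With Hg in oxidation state +2, the complex ion is [Hg...]^1−.
Charge balance with lithium (+1) requires 1 complex ion per 1 lithium.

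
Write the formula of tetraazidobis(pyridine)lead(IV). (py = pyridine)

Ligands: 2 pyridine (py, neutral), 4 azido (N3, -1). Ligand charge sum = -4.
With Pb in oxidation state +4, the complex ion is [Pb...].

[Pb(N3)4(py)2]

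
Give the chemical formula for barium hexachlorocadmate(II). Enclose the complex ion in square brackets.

Ligands: 6 chloro (Cl, -1). Ligand charge sum = -6.
With Cd in oxidation state +2, the complex ion is [Cd...]^4−.
Charge balance with barium (+2) requires 1 complex ion per 2 barium.

Ba2[CdCl6]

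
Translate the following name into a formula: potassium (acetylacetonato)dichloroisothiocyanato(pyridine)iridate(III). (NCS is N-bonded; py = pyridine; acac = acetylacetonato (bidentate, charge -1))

K[Ir(acac)Cl2(NCS)(py)]

Ligands: 1 isothiocyanato (NCS, -1), 1 pyridine (py, neutral), 1 acetylacetonato (acac, -1), 2 chloro (Cl, -1). Ligand charge sum = -4.
Charge balance with potassium (+1) requires 1 complex ion per 1 potassium.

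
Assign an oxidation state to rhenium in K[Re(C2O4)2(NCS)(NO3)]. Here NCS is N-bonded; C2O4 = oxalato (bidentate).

1 potassium outside the brackets (+1 each) → the complex ion is 1−.
Ligand charges: 1×NCS = -1; 1×NO3 = -1; 2×C2O4 = -4; sum -6.
Re + (-6) = 1− ⇒ Re is +5.

+5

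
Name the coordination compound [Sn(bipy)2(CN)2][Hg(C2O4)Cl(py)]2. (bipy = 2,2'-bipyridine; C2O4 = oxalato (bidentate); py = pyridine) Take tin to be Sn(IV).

Sn is given as +4; the cation's ligand charges sum to -2, so the complex cation is 2+.
With 2 anions per cation, each anion must be 2/2 = 1−.
Anion: ligand charges sum to -3; for the ion to be 1−, Hg = +2.

bis(2,2'-bipyridine)dicyanotin(IV) chlorooxalato(pyridine)mercurate(II)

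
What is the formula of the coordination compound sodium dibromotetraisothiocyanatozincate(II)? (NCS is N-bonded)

Na4[ZnBr2(NCS)4]

Ligands: 4 isothiocyanato (NCS, -1), 2 bromo (Br, -1). Ligand charge sum = -6.
With Zn in oxidation state +2, the complex ion is [Zn...]^4−.
Charge balance with sodium (+1) requires 1 complex ion per 4 sodium.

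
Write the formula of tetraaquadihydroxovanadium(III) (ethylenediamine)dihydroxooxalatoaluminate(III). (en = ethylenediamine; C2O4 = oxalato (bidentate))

[V(H2O)4(OH)2][Al(C2O4)(en)(OH)2]

Cation [V…]: ligand charges -2, V(III) ⇒ ion charge 1+.
Anion [Al…]: ligand charges -4, Al(III) ⇒ ion charge 1−.
One 1+ cation balances one 1− anion.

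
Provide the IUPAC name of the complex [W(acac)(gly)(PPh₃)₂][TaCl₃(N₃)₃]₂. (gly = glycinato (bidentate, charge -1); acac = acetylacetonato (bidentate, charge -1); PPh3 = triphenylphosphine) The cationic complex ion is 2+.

Both ions are complex: the cation is named first with the plain metal name, the anion second with the -ate form; each ion's ligands are alphabetised independently.
The complex cation is given as 2+; its ligand charges sum to -2, so W = +4.
With 2 anions per cation, each anion must be 2/2 = 1−.
Anion: ligand charges sum to -6; for the ion to be 1−, Ta = +5.

(acetylacetonato)(glycinato)bis(triphenylphosphine)tungsten(IV) triazidotrichlorotantalate(V)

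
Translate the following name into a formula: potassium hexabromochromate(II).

Ligands: 6 bromo (Br, -1). Ligand charge sum = -6.
With Cr in oxidation state +2, the complex ion is [Cr...]^4−.
Charge balance with potassium (+1) requires 1 complex ion per 4 potassium.

K4[CrBr6]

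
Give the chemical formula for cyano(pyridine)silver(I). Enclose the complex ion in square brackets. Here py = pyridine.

[Ag(CN)(py)]

Ligands: 1 pyridine (py, neutral), 1 cyano (CN, -1). Ligand charge sum = -1.
With Ag in oxidation state +1, the complex ion is [Ag...].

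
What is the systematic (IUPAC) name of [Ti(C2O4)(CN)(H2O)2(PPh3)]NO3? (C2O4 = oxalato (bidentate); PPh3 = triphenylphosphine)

The 1 nitrate counter-ion carries a total charge of -1, so each complex ion is 1+.
Ligand charges: 2×aqua (neutral), 1×oxalato (-2 each), 1×triphenylphosphine (neutral), 1×cyano (-1 each); total -3. So Ti + (-3) = 1+, giving Ti = +4.
Ligands are named alphabetically: aqua before cyano before oxalato before triphenylphosphine.

diaquacyanooxalato(triphenylphosphine)titanium(IV) nitrate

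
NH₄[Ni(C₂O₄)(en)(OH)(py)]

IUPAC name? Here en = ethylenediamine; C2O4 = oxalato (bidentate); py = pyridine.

ammonium (ethylenediamine)hydroxooxalato(pyridine)nickelate(II)

The 1 ammonium counter-ion carries a total charge of +1, so each complex ion is 1−.
Ligand charges: 1×hydroxo (-1 each), 1×ethylenediamine (neutral), 1×oxalato (-2 each), 1×pyridine (neutral); total -3. So Ni + (-3) = 1−, giving Ni = +2.
The complex ion is anionic, so nickel takes the -ate form nickelate(II).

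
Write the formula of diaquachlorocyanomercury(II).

[HgCl(CN)(H2O)2]

Ligands: 2 aqua (H2O, neutral), 1 cyano (CN, -1), 1 chloro (Cl, -1). Ligand charge sum = -2.
With Hg in oxidation state +2, the complex ion is [Hg...].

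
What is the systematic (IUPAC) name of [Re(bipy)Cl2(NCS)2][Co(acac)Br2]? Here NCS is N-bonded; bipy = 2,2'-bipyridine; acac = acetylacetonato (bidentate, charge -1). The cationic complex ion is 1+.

(2,2'-bipyridine)dichlorodiisothiocyanatorhenium(V) (acetylacetonato)dibromocobaltate(II)

Both ions are complex: the cation is named first with the plain metal name, the anion second with the -ate form; each ion's ligands are alphabetised independently.
The complex cation is given as 1+; its ligand charges sum to -4, so Re = +5.
A 1:1 salt means the anion carries the equal and opposite charge, 1−.
Anion: ligand charges sum to -3; for the ion to be 1−, Co = +2.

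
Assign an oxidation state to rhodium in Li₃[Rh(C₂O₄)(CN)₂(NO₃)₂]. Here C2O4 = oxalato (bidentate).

3 lithium outside the brackets (+1 each) → the complex ion is 3−.
Ligand charges: 1×C2O4 = -2; 2×CN = -2; 2×NO3 = -2; sum -6.
Rh + (-6) = 3− ⇒ Rh is +3.

+3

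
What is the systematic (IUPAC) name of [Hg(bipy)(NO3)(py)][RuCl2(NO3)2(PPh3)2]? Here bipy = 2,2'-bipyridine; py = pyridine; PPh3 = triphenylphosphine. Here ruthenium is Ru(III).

(2,2'-bipyridine)nitrato(pyridine)mercury(II) dichlorodinitratobis(triphenylphosphine)ruthenate(III)

Both ions are complex: the cation is named first with the plain metal name, the anion second with the -ate form; each ion's ligands are alphabetised independently.
Ru is given as +3; the anion's ligand charges sum to -4, so the complex anion is 1−.
A 1:1 salt means the cation carries the equal and opposite charge, 1+.
Cation: ligand charges sum to -1; for the ion to be 1+, Hg = +2.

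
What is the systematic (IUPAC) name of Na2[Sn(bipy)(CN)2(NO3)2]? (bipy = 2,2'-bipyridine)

sodium (2,2'-bipyridine)dicyanodinitratostannate(II)

The 2 sodium counter-ions carry a total charge of +2, so each complex ion is 2−.
Ligand charges: 1×2,2'-bipyridine (neutral), 2×nitrato (-1 each), 2×cyano (-1 each); total -4. So Sn + (-4) = 2−, giving Sn = +2.
Ligands are named alphabetically: bipyridine before cyano before nitrato.
The complex ion is anionic, so tin takes the -ate form stannate(II).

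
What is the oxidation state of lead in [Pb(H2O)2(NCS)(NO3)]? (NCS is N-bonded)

No counter-ion: the bracketed complex is neutral.
Ligand charges: 2×H2O neutral; 1×NCS = -1; 1×NO3 = -1; sum -2.
Pb + (-2) = 0 ⇒ Pb is +2.

+2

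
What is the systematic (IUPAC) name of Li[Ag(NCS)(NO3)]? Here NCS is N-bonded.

lithium isothiocyanatonitratoargentate(I)

The 1 lithium counter-ion carries a total charge of +1, so each complex ion is 1−.
Ligand charges: 1×isothiocyanato (-1 each), 1×nitrato (-1 each); total -2. So Ag + (-2) = 1−, giving Ag = +1.
Ligands are named alphabetically: isothiocyanato before nitrato.
The complex ion is anionic, so silver takes the -ate form argentate(I).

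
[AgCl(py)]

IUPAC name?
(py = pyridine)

There is no counter-ion, so the complex is neutral overall.
Ligand charges: 1×chloro (-1 each), 1×pyridine (neutral); total -1. So Ag + (-1) = 0, giving Ag = +1.
Ligands are named alphabetically: chloro before pyridine.

chloro(pyridine)silver(I)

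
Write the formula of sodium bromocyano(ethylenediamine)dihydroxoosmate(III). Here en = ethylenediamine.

Ligands: 1 bromo (Br, -1), 1 cyano (CN, -1), 2 hydroxo (OH, -1), 1 ethylenediamine (en, neutral). Ligand charge sum = -4.
With Os in oxidation state +3, the complex ion is [Os...]^1−.
Charge balance with sodium (+1) requires 1 complex ion per 1 sodium.

Na[OsBr(CN)(en)(OH)2]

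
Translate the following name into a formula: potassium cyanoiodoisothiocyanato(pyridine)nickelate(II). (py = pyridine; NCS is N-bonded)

Ligands: 1 pyridine (py, neutral), 1 isothiocyanato (NCS, -1), 1 iodo (I, -1), 1 cyano (CN, -1). Ligand charge sum = -3.
With Ni in oxidation state +2, the complex ion is [Ni...]^1−.
Charge balance with potassium (+1) requires 1 complex ion per 1 potassium.

K[Ni(CN)I(NCS)(py)]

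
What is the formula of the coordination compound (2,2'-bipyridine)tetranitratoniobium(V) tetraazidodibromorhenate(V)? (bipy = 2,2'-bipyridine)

Cation [Nb…]: ligand charges -4, Nb(V) ⇒ ion charge 1+.
Anion [Re…]: ligand charges -6, Re(V) ⇒ ion charge 1−.
One 1+ cation balances one 1− anion.

[Nb(bipy)(NO3)4][ReBr2(N3)4]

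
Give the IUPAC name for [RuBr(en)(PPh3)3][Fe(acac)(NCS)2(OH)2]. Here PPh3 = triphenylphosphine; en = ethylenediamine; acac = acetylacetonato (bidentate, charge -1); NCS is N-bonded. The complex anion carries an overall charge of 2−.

The complex anion is given as 2−; its ligand charges sum to -5, so Fe = +3.
A 1:1 salt means the cation carries the equal and opposite charge, 2+.
Cation: ligand charges sum to -1; for the ion to be 2+, Ru = +3.

bromo(ethylenediamine)tris(triphenylphosphine)ruthenium(III) (acetylacetonato)dihydroxodiisothiocyanatoferrate(III)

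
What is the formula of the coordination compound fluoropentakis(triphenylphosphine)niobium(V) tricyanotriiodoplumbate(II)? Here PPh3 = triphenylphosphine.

[NbF(PPh3)5][Pb(CN)3I3]

Cation [Nb…]: ligand charges -1, Nb(V) ⇒ ion charge 4+.
Anion [Pb…]: ligand charges -6, Pb(II) ⇒ ion charge 4−.
One 4+ cation balances one 4− anion.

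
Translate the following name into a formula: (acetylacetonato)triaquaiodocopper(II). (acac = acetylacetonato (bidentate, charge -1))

[Cu(acac)(H2O)3I]

Ligands: 3 aqua (H2O, neutral), 1 acetylacetonato (acac, -1), 1 iodo (I, -1). Ligand charge sum = -2.
With Cu in oxidation state +2, the complex ion is [Cu...].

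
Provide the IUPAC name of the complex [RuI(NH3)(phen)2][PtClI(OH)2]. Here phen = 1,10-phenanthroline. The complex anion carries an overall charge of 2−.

Both ions are complex: the cation is named first with the plain metal name, the anion second with the -ate form; each ion's ligands are alphabetised independently.
The complex anion is given as 2−; its ligand charges sum to -4, so Pt = +2.
A 1:1 salt means the cation carries the equal and opposite charge, 2+.
Cation: ligand charges sum to -1; for the ion to be 2+, Ru = +3.

ammineiodobis(1,10-phenanthroline)ruthenium(III) chlorodihydroxoiodoplatinate(II)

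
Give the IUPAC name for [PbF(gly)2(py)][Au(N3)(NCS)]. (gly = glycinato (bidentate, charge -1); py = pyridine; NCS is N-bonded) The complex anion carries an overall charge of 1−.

The complex anion is given as 1−; its ligand charges sum to -2, so Au = +1.
A 1:1 salt means the cation carries the equal and opposite charge, 1+.
Cation: ligand charges sum to -3; for the ion to be 1+, Pb = +4.

fluorobis(glycinato)(pyridine)lead(IV) azidoisothiocyanatoaurate(I)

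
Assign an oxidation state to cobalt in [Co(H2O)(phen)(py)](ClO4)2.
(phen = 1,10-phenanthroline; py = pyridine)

2 perchlorate outside the brackets (-1 each) → the complex ion is 2+.
Ligand charges: 1×phen neutral; 1×H2O neutral; 1×py neutral; sum 0.
Co + (0) = 2+ ⇒ Co is +2.

+2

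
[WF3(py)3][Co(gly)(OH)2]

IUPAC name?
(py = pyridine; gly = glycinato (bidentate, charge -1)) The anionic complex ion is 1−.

Both ions are complex: the cation is named first with the plain metal name, the anion second with the -ate form; each ion's ligands are alphabetised independently.
The complex anion is given as 1−; its ligand charges sum to -3, so Co = +2.
A 1:1 salt means the cation carries the equal and opposite charge, 1+.
Cation: ligand charges sum to -3; for the ion to be 1+, W = +4.

trifluorotris(pyridine)tungsten(IV) (glycinato)dihydroxocobaltate(II)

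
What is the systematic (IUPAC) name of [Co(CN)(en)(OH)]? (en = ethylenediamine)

There is no counter-ion, so the complex is neutral overall.
Ligand charges: 1×hydroxo (-1 each), 1×cyano (-1 each), 1×ethylenediamine (neutral); total -2. So Co + (-2) = 0, giving Co = +2.
Ligands are named alphabetically: cyano before ethylenediamine before hydroxo.

cyano(ethylenediamine)hydroxocobalt(II)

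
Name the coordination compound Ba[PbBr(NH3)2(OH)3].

barium diamminebromotrihydroxoplumbate(II)

The 1 barium counter-ion carries a total charge of +2, so each complex ion is 2−.
Ligand charges: 2×ammine (neutral), 1×bromo (-1 each), 3×hydroxo (-1 each); total -4. So Pb + (-4) = 2−, giving Pb = +2.
The complex ion is anionic, so lead takes the -ate form plumbate(II).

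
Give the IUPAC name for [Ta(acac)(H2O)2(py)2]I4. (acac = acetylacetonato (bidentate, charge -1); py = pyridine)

The 4 iodide counter-ions carry a total charge of -4, so each complex ion is 4+.
Ligand charges: 2×aqua (neutral), 1×acetylacetonato (-1 each), 2×pyridine (neutral); total -1. So Ta + (-1) = 4+, giving Ta = +5.
Ligands are named alphabetically: acetylacetonato before aqua before pyridine.

(acetylacetonato)diaquabis(pyridine)tantalum(V) iodide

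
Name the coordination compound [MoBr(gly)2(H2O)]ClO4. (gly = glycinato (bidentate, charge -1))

aquabromobis(glycinato)molybdenum(IV) perchlorate

The 1 perchlorate counter-ion carries a total charge of -1, so each complex ion is 1+.
Ligand charges: 1×bromo (-1 each), 2×glycinato (-1 each), 1×aqua (neutral); total -3. So Mo + (-3) = 1+, giving Mo = +4.
Ligands are named alphabetically: aqua before bromo before glycinato.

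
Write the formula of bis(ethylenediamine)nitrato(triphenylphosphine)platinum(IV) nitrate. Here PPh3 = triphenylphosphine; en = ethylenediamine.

[Pt(en)2(NO3)(PPh3)](NO3)3

Ligands: 1 triphenylphosphine (PPh3, neutral), 2 ethylenediamine (en, neutral), 1 nitrato (NO3, -1). Ligand charge sum = -1.
With Pt in oxidation state +4, the complex ion is [Pt...]^3+.
Charge balance with nitrate (-1) requires 1 complex ion per 3 nitrate.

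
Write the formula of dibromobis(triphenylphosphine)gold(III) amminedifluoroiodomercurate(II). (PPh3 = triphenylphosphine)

[AuBr2(PPh3)2][HgF2I(NH3)]

Cation [Au…]: ligand charges -2, Au(III) ⇒ ion charge 1+.
Anion [Hg…]: ligand charges -3, Hg(II) ⇒ ion charge 1−.
One 1+ cation balances one 1− anion.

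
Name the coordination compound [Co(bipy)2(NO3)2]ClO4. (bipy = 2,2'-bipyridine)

bis(2,2'-bipyridine)dinitratocobalt(III) perchlorate

The 1 perchlorate counter-ion carries a total charge of -1, so each complex ion is 1+.
Ligand charges: 2×2,2'-bipyridine (neutral), 2×nitrato (-1 each); total -2. So Co + (-2) = 1+, giving Co = +3.
Ligands are named alphabetically: bipyridine before nitrato.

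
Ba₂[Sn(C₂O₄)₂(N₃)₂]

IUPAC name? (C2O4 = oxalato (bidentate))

The 2 barium counter-ions carry a total charge of +4, so each complex ion is 4−.
Ligand charges: 2×azido (-1 each), 2×oxalato (-2 each); total -6. So Sn + (-6) = 4−, giving Sn = +2.
Ligands are named alphabetically: azido before oxalato.
The complex ion is anionic, so tin takes the -ate form stannate(II).

barium diazidodioxalatostannate(II)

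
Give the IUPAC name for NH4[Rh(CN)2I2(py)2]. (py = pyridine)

ammonium dicyanodiiodobis(pyridine)rhodate(III)

The 1 ammonium counter-ion carries a total charge of +1, so each complex ion is 1−.
Ligand charges: 2×cyano (-1 each), 2×pyridine (neutral), 2×iodo (-1 each); total -4. So Rh + (-4) = 1−, giving Rh = +3.
The complex ion is anionic, so rhodium takes the -ate form rhodate(III).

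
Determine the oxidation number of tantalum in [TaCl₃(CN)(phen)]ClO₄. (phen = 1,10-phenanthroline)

1 perchlorate outside the brackets (-1 each) → the complex ion is 1+.
Ligand charges: 1×CN = -1; 1×phen neutral; 3×Cl = -3; sum -4.
Ta + (-4) = 1+ ⇒ Ta is +5.

+5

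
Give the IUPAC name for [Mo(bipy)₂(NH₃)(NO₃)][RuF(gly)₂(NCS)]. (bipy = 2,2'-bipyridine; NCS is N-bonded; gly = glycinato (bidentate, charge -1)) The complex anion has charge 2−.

amminebis(2,2'-bipyridine)nitratomolybdenum(III) fluorobis(glycinato)isothiocyanatoruthenate(II)

Both ions are complex: the cation is named first with the plain metal name, the anion second with the -ate form; each ion's ligands are alphabetised independently.
The complex anion is given as 2−; its ligand charges sum to -4, so Ru = +2.
A 1:1 salt means the cation carries the equal and opposite charge, 2+.
Cation: ligand charges sum to -1; for the ion to be 2+, Mo = +3.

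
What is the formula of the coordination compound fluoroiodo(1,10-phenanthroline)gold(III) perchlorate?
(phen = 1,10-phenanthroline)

[AuFI(phen)]ClO4

Ligands: 1 iodo (I, -1), 1 fluoro (F, -1), 1 1,10-phenanthroline (phen, neutral). Ligand charge sum = -2.
With Au in oxidation state +3, the complex ion is [Au...]^1+.
Charge balance with perchlorate (-1) requires 1 complex ion per 1 perchlorate.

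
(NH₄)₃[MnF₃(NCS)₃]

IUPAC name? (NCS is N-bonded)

ammonium trifluorotriisothiocyanatomanganate(III)

The 3 ammonium counter-ions carry a total charge of +3, so each complex ion is 3−.
Ligand charges: 3×fluoro (-1 each), 3×isothiocyanato (-1 each); total -6. So Mn + (-6) = 3−, giving Mn = +3.
Ligands are named alphabetically: fluoro before isothiocyanato.
The complex ion is anionic, so manganese takes the -ate form manganate(III).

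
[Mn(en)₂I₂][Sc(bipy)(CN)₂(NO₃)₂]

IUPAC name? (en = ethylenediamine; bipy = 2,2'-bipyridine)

bis(ethylenediamine)diiodomanganese(III) (2,2'-bipyridine)dicyanodinitratoscandate(III)

Scandium is always +3 in its complexes; the anion's ligand charges sum to -4, so the complex anion is 1−.
A 1:1 salt means the cation carries the equal and opposite charge, 1+.
Cation: ligand charges sum to -2; for the ion to be 1+, Mn = +3.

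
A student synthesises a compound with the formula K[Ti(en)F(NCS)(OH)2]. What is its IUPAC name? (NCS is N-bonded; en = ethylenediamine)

potassium (ethylenediamine)fluorodihydroxoisothiocyanatotitanate(III)

The 1 potassium counter-ion carries a total charge of +1, so each complex ion is 1−.
Ligand charges: 1×isothiocyanato (-1 each), 1×fluoro (-1 each), 1×ethylenediamine (neutral), 2×hydroxo (-1 each); total -4. So Ti + (-4) = 1−, giving Ti = +3.
The complex ion is anionic, so titanium takes the -ate form titanate(III).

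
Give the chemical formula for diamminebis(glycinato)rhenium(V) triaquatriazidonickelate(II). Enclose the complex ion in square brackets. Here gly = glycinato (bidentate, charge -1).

[Re(gly)2(NH3)2][Ni(H2O)3(N3)3]3

Cation [Re…]: ligand charges -2, Re(V) ⇒ ion charge 3+.
Anion [Ni…]: ligand charges -3, Ni(II) ⇒ ion charge 1−.
One 3+ cation requires 3 of the 1− anion.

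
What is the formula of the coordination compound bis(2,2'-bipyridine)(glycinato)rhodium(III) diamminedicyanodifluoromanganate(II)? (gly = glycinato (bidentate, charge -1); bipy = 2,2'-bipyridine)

Cation [Rh…]: ligand charges -1, Rh(III) ⇒ ion charge 2+.
Anion [Mn…]: ligand charges -4, Mn(II) ⇒ ion charge 2−.

[Rh(bipy)2(gly)][Mn(CN)2F2(NH3)2]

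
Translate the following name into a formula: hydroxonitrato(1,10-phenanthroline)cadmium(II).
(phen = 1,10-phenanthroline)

Ligands: 1 hydroxo (OH, -1), 1 1,10-phenanthroline (phen, neutral), 1 nitrato (NO3, -1). Ligand charge sum = -2.
With Cd in oxidation state +2, the complex ion is [Cd...].

[Cd(NO3)(OH)(phen)]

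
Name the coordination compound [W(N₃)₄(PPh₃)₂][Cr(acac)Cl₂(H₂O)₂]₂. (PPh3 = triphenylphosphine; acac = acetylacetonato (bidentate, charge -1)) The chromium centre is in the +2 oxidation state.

Both ions are complex: the cation is named first with the plain metal name, the anion second with the -ate form; each ion's ligands are alphabetised independently.
Cr is given as +2; the anion's ligand charges sum to -3, so the complex anion is 1−.
With 2 anions per cation, the cation must be 2×1 = 2+.
Cation: ligand charges sum to -4; for the ion to be 2+, W = +6.

tetraazidobis(triphenylphosphine)tungsten(VI) (acetylacetonato)diaquadichlorochromate(II)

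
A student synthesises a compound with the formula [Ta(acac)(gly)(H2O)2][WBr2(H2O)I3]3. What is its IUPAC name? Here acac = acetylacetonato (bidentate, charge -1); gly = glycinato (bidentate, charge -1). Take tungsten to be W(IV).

Both ions are complex: the cation is named first with the plain metal name, the anion second with the -ate form; each ion's ligands are alphabetised independently.
W is given as +4; the anion's ligand charges sum to -5, so the complex anion is 1−.
With 3 anions per cation, the cation must be 3×1 = 3+.
Cation: ligand charges sum to -2; for the ion to be 3+, Ta = +5.

(acetylacetonato)diaqua(glycinato)tantalum(V) aquadibromotriiodotungstate(IV)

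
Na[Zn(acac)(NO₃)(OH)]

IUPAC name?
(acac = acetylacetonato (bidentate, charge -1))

sodium (acetylacetonato)hydroxonitratozincate(II)

The 1 sodium counter-ion carries a total charge of +1, so each complex ion is 1−.
Ligand charges: 1×acetylacetonato (-1 each), 1×nitrato (-1 each), 1×hydroxo (-1 each); total -3. So Zn + (-3) = 1−, giving Zn = +2.
Ligands are named alphabetically: acetylacetonato before hydroxo before nitrato.
The complex ion is anionic, so zinc takes the -ate form zincate(II).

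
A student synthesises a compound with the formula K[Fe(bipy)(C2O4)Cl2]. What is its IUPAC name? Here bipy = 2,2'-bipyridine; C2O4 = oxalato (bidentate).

The 1 potassium counter-ion carries a total charge of +1, so each complex ion is 1−.
Ligand charges: 1×2,2'-bipyridine (neutral), 1×oxalato (-2 each), 2×chloro (-1 each); total -4. So Fe + (-4) = 1−, giving Fe = +3.
The complex ion is anionic, so iron takes the -ate form ferrate(III).

potassium (2,2'-bipyridine)dichlorooxalatoferrate(III)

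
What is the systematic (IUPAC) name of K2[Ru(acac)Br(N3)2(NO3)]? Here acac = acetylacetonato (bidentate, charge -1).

potassium (acetylacetonato)diazidobromonitratoruthenate(III)

The 2 potassium counter-ions carry a total charge of +2, so each complex ion is 2−.
Ligand charges: 1×bromo (-1 each), 1×nitrato (-1 each), 2×azido (-1 each), 1×acetylacetonato (-1 each); total -5. So Ru + (-5) = 2−, giving Ru = +3.
Ligands are named alphabetically: acetylacetonato before azido before bromo before nitrato.
The complex ion is anionic, so ruthenium takes the -ate form ruthenate(III).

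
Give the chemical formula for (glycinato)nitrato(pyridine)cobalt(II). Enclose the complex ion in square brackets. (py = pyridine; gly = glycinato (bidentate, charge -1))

Ligands: 1 nitrato (NO3, -1), 1 pyridine (py, neutral), 1 glycinato (gly, -1). Ligand charge sum = -2.
With Co in oxidation state +2, the complex ion is [Co...].

[Co(gly)(NO3)(py)]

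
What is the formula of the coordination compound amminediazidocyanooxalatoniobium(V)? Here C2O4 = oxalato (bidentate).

Ligands: 1 cyano (CN, -1), 1 ammine (NH3, neutral), 1 oxalato (C2O4, -2), 2 azido (N3, -1). Ligand charge sum = -5.
With Nb in oxidation state +5, the complex ion is [Nb...].

[Nb(C2O4)(CN)(N3)2(NH3)]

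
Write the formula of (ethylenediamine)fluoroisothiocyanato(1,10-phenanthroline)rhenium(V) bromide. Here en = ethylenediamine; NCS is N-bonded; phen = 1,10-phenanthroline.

[Re(en)F(NCS)(phen)]Br3

Ligands: 1 fluoro (F, -1), 1 ethylenediamine (en, neutral), 1 isothiocyanato (NCS, -1), 1 1,10-phenanthroline (phen, neutral). Ligand charge sum = -2.
Charge balance with bromide (-1) requires 1 complex ion per 3 bromide.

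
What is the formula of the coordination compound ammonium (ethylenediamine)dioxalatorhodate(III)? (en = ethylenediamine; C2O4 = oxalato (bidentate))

Ligands: 1 ethylenediamine (en, neutral), 2 oxalato (C2O4, -2). Ligand charge sum = -4.
With Rh in oxidation state +3, the complex ion is [Rh...]^1−.
Charge balance with ammonium (+1) requires 1 complex ion per 1 ammonium.

NH4[Rh(C2O4)2(en)]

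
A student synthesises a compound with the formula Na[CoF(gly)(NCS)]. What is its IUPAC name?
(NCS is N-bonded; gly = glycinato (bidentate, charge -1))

The 1 sodium counter-ion carries a total charge of +1, so each complex ion is 1−.
Ligand charges: 1×fluoro (-1 each), 1×isothiocyanato (-1 each), 1×glycinato (-1 each); total -3. So Co + (-3) = 1−, giving Co = +2.
Ligands are named alphabetically: fluoro before glycinato before isothiocyanato.
The complex ion is anionic, so cobalt takes the -ate form cobaltate(II).

sodium fluoro(glycinato)isothiocyanatocobaltate(II)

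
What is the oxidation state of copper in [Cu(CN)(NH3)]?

No counter-ion: the bracketed complex is neutral.
Ligand charges: 1×CN = -1; 1×NH3 neutral; sum -1.
Cu + (-1) = 0 ⇒ Cu is +1.

+1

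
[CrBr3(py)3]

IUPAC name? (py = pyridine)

tribromotris(pyridine)chromium(III)

There is no counter-ion, so the complex is neutral overall.
Ligand charges: 3×pyridine (neutral), 3×bromo (-1 each); total -3. So Cr + (-3) = 0, giving Cr = +3.
Ligands are named alphabetically: bromo before pyridine.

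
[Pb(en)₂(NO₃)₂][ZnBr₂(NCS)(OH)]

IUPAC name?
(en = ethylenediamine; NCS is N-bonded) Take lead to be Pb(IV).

bis(ethylenediamine)dinitratolead(IV) dibromohydroxoisothiocyanatozincate(II)

Pb is given as +4; the cation's ligand charges sum to -2, so the complex cation is 2+.
A 1:1 salt means the anion carries the equal and opposite charge, 2−.
Anion: ligand charges sum to -4; for the ion to be 2−, Zn = +2.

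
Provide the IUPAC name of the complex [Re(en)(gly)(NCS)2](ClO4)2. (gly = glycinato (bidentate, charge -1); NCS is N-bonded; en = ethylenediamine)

(ethylenediamine)(glycinato)diisothiocyanatorhenium(V) perchlorate

The 2 perchlorate counter-ions carry a total charge of -2, so each complex ion is 2+.
Ligand charges: 1×glycinato (-1 each), 2×isothiocyanato (-1 each), 1×ethylenediamine (neutral); total -3. So Re + (-3) = 2+, giving Re = +5.
Ligands are named alphabetically: ethylenediamine before glycinato before isothiocyanato.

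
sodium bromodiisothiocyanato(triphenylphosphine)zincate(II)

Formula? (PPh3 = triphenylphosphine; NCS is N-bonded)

Na[ZnBr(NCS)2(PPh3)]

Ligands: 1 triphenylphosphine (PPh3, neutral), 1 bromo (Br, -1), 2 isothiocyanato (NCS, -1). Ligand charge sum = -3.
With Zn in oxidation state +2, the complex ion is [Zn...]^1−.
Charge balance with sodium (+1) requires 1 complex ion per 1 sodium.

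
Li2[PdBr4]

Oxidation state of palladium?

2 lithium outside the brackets (+1 each) → the complex ion is 2−.
Ligand charges: 4×Br = -4; sum -4.
Pd + (-4) = 2− ⇒ Pd is +2.

+2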